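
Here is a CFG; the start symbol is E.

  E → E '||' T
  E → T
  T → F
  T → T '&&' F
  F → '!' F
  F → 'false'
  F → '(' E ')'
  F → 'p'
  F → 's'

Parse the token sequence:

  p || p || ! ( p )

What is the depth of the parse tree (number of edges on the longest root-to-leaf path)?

7

[E [E [E [T [F p]]] || [T [F p]]] || [T [F ! [F ( [E [T [F p]]] )]]]]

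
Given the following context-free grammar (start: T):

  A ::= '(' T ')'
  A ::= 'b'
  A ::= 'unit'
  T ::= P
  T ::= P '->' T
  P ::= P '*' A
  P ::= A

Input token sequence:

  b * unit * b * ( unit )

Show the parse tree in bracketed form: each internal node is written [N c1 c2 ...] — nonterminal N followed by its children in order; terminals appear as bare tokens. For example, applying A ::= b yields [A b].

T
P
P * A
P * A * A
P * A * A * A
A * A * A * A
b * A * A * A
b * unit * A * A
b * unit * b * A
b * unit * b * ( T )
b * unit * b * ( P )
b * unit * b * ( A )
b * unit * b * ( unit )

[T [P [P [P [P [A b]] * [A unit]] * [A b]] * [A ( [T [P [A unit]]] )]]]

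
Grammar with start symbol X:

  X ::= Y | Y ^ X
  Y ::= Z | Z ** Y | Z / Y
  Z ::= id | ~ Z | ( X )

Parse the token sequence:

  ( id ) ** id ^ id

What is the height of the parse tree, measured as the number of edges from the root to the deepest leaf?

6

[X [Y [Z ( [X [Y [Z id]]] )] ** [Y [Z id]]] ^ [X [Y [Z id]]]]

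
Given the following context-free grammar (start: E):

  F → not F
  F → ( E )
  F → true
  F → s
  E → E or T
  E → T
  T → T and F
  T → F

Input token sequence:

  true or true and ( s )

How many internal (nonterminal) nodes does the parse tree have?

[E [E [T [F true]]] or [T [T [F true]] and [F ( [E [T [F s]]] )]]]

11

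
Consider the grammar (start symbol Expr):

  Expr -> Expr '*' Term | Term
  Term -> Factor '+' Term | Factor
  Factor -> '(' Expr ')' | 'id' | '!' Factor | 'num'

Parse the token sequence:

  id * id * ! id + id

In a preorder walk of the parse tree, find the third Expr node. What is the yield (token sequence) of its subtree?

id

[Expr [Expr [Expr [Term [Factor id]]] * [Term [Factor id]]] * [Term [Factor ! [Factor id]] + [Term [Factor id]]]]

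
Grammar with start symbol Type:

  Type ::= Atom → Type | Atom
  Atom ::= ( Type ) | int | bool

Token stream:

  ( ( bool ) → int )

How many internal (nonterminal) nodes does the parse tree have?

8

[Type [Atom ( [Type [Atom ( [Type [Atom bool]] )] → [Type [Atom int]]] )]]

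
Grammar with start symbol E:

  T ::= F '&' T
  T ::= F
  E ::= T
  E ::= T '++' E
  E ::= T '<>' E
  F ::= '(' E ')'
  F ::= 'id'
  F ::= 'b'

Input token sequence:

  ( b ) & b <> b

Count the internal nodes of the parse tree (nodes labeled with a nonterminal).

11

[E [T [F ( [E [T [F b]]] )] & [T [F b]]] <> [E [T [F b]]]]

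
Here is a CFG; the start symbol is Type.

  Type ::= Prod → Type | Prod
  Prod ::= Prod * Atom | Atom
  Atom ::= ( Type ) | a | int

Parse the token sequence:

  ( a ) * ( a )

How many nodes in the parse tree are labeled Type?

[Type [Prod [Prod [Atom ( [Type [Prod [Atom a]]] )]] * [Atom ( [Type [Prod [Atom a]]] )]]]

3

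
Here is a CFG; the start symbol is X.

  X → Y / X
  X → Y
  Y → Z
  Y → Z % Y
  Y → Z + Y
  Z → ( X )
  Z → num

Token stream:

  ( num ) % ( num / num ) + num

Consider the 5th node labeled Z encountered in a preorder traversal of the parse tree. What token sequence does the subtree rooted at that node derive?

[X [Y [Z ( [X [Y [Z num]]] )] % [Y [Z ( [X [Y [Z num]] / [X [Y [Z num]]]] )] + [Y [Z num]]]]]

num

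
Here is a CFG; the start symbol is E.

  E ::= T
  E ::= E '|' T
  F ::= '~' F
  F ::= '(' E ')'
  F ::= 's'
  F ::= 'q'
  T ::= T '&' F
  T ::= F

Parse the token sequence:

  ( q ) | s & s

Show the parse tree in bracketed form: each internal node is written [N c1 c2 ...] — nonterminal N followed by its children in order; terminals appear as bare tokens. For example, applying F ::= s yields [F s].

[E [E [T [F ( [E [T [F q]]] )]]] | [T [T [F s]] & [F s]]]

E
E | T
T | T
F | T
( E ) | T
( T ) | T
( F ) | T
( q ) | T
( q ) | T & F
( q ) | F & F
( q ) | s & F
( q ) | s & s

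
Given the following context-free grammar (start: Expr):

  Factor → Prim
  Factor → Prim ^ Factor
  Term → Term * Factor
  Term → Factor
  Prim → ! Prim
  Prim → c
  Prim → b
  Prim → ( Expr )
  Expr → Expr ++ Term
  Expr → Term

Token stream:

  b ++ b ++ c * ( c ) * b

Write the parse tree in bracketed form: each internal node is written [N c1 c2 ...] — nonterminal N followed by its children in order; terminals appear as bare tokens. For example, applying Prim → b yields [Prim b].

[Expr [Expr [Expr [Term [Factor [Prim b]]]] ++ [Term [Factor [Prim b]]]] ++ [Term [Term [Term [Factor [Prim c]]] * [Factor [Prim ( [Expr [Term [Factor [Prim c]]]] )]]] * [Factor [Prim b]]]]

Expr
Expr ++ Term
Expr ++ Term ++ Term
Term ++ Term ++ Term
Factor ++ Term ++ Term
Prim ++ Term ++ Term
b ++ Term ++ Term
b ++ Factor ++ Term
b ++ Prim ++ Term
b ++ b ++ Term
b ++ b ++ Term * Factor
b ++ b ++ Term * Factor * Factor
b ++ b ++ Factor * Factor * Factor
b ++ b ++ Prim * Factor * Factor
b ++ b ++ c * Factor * Factor
b ++ b ++ c * Prim * Factor
b ++ b ++ c * ( Expr ) * Factor
b ++ b ++ c * ( Term ) * Factor
b ++ b ++ c * ( Factor ) * Factor
b ++ b ++ c * ( Prim ) * Factor
b ++ b ++ c * ( c ) * Factor
b ++ b ++ c * ( c ) * Prim
b ++ b ++ c * ( c ) * b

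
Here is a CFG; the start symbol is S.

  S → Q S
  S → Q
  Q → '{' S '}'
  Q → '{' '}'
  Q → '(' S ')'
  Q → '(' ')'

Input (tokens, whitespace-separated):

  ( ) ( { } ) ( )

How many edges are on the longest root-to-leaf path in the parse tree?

5

[S [Q ( )] [S [Q ( [S [Q { }]] )] [S [Q ( )]]]]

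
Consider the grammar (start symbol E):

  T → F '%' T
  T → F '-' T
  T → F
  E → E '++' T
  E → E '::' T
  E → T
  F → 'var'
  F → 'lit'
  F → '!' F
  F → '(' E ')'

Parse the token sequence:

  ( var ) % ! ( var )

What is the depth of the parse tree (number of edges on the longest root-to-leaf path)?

8

[E [T [F ( [E [T [F var]]] )] % [T [F ! [F ( [E [T [F var]]] )]]]]]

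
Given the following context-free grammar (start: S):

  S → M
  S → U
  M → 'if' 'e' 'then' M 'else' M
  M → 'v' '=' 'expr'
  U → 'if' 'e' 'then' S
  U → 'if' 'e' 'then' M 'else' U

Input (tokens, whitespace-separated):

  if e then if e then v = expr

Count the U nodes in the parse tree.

[S [U if e then [S [U if e then [S [M v = expr]]]]]]

2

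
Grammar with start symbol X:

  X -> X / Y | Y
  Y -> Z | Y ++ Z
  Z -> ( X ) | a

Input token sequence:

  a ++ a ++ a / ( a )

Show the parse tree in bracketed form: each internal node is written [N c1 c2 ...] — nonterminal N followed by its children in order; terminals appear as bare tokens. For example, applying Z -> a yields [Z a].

X
X / Y
Y / Y
Y ++ Z / Y
Y ++ Z ++ Z / Y
Z ++ Z ++ Z / Y
a ++ Z ++ Z / Y
a ++ a ++ Z / Y
a ++ a ++ a / Y
a ++ a ++ a / Z
a ++ a ++ a / ( X )
a ++ a ++ a / ( Y )
a ++ a ++ a / ( Z )
a ++ a ++ a / ( a )

[X [X [Y [Y [Y [Z a]] ++ [Z a]] ++ [Z a]]] / [Y [Z ( [X [Y [Z a]]] )]]]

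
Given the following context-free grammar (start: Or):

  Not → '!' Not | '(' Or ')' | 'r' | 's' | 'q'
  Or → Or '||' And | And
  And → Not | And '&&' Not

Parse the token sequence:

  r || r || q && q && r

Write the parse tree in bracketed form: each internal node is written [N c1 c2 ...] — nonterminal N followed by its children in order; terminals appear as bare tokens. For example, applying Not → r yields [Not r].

[Or [Or [Or [And [Not r]]] || [And [Not r]]] || [And [And [And [Not q]] && [Not q]] && [Not r]]]

Or
Or || And
Or || And || And
And || And || And
Not || And || And
r || And || And
r || Not || And
r || r || And
r || r || And && Not
r || r || And && Not && Not
r || r || Not && Not && Not
r || r || q && Not && Not
r || r || q && q && Not
r || r || q && q && r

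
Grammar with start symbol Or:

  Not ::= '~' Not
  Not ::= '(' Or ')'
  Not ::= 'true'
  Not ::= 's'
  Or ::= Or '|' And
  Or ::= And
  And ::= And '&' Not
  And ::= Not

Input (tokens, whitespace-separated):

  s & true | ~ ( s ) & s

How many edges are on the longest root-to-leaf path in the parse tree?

[Or [Or [And [And [Not s]] & [Not true]]] | [And [And [Not ~ [Not ( [Or [And [Not s]]] )]]] & [Not s]]]

8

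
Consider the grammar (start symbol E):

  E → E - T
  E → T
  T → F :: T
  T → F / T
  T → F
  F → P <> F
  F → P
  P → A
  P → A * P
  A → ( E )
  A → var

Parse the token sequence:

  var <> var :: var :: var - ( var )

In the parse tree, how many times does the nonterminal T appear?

5

[E [E [T [F [P [A var]] <> [F [P [A var]]]] :: [T [F [P [A var]]] :: [T [F [P [A var]]]]]]] - [T [F [P [A ( [E [T [F [P [A var]]]]] )]]]]]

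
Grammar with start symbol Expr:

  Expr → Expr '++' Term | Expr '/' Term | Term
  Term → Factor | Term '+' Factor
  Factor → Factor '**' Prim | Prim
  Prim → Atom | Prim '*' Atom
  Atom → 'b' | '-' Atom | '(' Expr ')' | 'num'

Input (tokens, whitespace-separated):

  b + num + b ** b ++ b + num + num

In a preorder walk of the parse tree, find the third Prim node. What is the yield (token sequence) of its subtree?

b

[Expr [Expr [Term [Term [Term [Factor [Prim [Atom b]]]] + [Factor [Prim [Atom num]]]] + [Factor [Factor [Prim [Atom b]]] ** [Prim [Atom b]]]]] ++ [Term [Term [Term [Factor [Prim [Atom b]]]] + [Factor [Prim [Atom num]]]] + [Factor [Prim [Atom num]]]]]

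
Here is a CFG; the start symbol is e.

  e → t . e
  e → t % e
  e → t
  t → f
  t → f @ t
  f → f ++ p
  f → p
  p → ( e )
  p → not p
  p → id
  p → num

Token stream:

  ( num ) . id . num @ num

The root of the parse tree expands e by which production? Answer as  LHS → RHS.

[e [t [f [p ( [e [t [f [p num]]]] )]]] . [e [t [f [p id]]] . [e [t [f [p num]] @ [t [f [p num]]]]]]]

e → t . e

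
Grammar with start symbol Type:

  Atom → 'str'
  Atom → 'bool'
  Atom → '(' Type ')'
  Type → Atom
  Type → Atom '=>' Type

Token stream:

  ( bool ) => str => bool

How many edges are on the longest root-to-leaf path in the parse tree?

4

[Type [Atom ( [Type [Atom bool]] )] => [Type [Atom str] => [Type [Atom bool]]]]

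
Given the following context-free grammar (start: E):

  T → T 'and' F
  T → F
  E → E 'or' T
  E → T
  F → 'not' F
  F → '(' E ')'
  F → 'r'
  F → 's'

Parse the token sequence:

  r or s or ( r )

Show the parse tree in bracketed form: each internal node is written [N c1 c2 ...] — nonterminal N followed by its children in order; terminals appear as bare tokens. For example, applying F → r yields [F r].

[E [E [E [T [F r]]] or [T [F s]]] or [T [F ( [E [T [F r]]] )]]]

E
E or T
E or T or T
T or T or T
F or T or T
r or T or T
r or F or T
r or s or T
r or s or F
r or s or ( E )
r or s or ( T )
r or s or ( F )
r or s or ( r )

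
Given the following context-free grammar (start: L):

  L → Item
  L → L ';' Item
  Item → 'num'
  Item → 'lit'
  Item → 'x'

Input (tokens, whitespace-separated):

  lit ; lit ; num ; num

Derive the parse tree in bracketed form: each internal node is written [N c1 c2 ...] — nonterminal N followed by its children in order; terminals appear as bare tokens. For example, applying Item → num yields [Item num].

[L [L [L [L [Item lit]] ; [Item lit]] ; [Item num]] ; [Item num]]

L
L ; Item
L ; Item ; Item
L ; Item ; Item ; Item
Item ; Item ; Item ; Item
lit ; Item ; Item ; Item
lit ; lit ; Item ; Item
lit ; lit ; num ; Item
lit ; lit ; num ; num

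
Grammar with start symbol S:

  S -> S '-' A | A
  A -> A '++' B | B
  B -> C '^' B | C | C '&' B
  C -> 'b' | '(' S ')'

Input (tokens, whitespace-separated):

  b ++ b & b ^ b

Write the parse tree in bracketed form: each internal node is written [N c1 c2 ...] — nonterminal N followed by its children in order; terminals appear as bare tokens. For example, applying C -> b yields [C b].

[S [A [A [B [C b]]] ++ [B [C b] & [B [C b] ^ [B [C b]]]]]]

S
A
A ++ B
B ++ B
C ++ B
b ++ B
b ++ C & B
b ++ b & B
b ++ b & C ^ B
b ++ b & b ^ B
b ++ b & b ^ C
b ++ b & b ^ b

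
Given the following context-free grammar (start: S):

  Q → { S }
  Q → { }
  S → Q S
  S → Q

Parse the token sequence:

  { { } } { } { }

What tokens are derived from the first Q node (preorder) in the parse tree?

{ { } }

[S [Q { [S [Q { }]] }] [S [Q { }] [S [Q { }]]]]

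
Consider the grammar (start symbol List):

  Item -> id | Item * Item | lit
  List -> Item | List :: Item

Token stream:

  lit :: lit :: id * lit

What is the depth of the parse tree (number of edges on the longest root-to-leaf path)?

4

[List [List [List [Item lit]] :: [Item lit]] :: [Item [Item id] * [Item lit]]]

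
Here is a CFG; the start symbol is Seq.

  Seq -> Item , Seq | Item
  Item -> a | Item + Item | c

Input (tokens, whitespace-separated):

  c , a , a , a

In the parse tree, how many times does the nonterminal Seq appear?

[Seq [Item c] , [Seq [Item a] , [Seq [Item a] , [Seq [Item a]]]]]

4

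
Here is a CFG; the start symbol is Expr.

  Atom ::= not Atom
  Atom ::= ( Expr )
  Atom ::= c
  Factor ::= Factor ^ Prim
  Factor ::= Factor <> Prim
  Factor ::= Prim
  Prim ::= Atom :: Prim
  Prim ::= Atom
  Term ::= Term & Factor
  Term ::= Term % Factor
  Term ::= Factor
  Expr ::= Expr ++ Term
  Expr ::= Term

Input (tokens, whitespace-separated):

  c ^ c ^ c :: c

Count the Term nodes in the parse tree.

[Expr [Term [Factor [Factor [Factor [Prim [Atom c]]] ^ [Prim [Atom c]]] ^ [Prim [Atom c] :: [Prim [Atom c]]]]]]

1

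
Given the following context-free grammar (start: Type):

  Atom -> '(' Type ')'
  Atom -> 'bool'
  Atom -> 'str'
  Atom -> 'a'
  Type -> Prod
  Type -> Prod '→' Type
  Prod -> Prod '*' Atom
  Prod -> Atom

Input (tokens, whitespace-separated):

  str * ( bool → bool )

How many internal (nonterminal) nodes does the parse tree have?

[Type [Prod [Prod [Atom str]] * [Atom ( [Type [Prod [Atom bool]] → [Type [Prod [Atom bool]]]] )]]]

11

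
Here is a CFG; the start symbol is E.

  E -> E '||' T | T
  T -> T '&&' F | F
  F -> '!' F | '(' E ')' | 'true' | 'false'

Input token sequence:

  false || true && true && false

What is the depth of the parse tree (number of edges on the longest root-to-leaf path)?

[E [E [T [F false]]] || [T [T [T [F true]] && [F true]] && [F false]]]

5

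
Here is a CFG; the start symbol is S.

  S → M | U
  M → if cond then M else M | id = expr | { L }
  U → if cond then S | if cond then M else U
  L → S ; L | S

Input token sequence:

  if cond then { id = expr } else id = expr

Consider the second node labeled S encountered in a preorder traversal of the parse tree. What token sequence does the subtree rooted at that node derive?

id = expr

[S [M if cond then [M { [L [S [M id = expr]]] }] else [M id = expr]]]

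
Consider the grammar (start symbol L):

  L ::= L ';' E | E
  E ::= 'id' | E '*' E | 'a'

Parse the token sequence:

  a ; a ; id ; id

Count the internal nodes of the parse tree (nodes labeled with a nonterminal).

8

[L [L [L [L [E a]] ; [E a]] ; [E id]] ; [E id]]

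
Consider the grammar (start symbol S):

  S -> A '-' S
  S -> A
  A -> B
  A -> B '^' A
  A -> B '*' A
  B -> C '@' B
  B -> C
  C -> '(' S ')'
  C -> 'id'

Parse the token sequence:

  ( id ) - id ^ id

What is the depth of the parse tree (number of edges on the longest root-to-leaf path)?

[S [A [B [C ( [S [A [B [C id]]]] )]]] - [S [A [B [C id]] ^ [A [B [C id]]]]]]

8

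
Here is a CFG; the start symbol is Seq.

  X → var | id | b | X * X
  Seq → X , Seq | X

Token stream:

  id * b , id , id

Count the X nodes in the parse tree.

[Seq [X [X id] * [X b]] , [Seq [X id] , [Seq [X id]]]]

5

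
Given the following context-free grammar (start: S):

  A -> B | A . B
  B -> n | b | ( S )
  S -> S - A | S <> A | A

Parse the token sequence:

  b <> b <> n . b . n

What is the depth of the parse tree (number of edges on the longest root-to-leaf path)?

5

[S [S [S [A [B b]]] <> [A [B b]]] <> [A [A [A [B n]] . [B b]] . [B n]]]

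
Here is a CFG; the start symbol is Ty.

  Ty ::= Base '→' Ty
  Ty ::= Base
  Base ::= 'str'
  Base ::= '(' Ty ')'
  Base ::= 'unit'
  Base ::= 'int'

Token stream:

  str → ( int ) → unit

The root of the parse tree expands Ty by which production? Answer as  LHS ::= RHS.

Ty ::= Base '→' Ty

[Ty [Base str] → [Ty [Base ( [Ty [Base int]] )] → [Ty [Base unit]]]]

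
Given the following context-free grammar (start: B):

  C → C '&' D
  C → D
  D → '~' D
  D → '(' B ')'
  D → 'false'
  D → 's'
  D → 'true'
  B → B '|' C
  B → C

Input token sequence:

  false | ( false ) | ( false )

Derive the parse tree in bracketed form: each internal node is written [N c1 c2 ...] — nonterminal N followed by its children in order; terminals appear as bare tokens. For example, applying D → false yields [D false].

B
B | C
B | C | C
C | C | C
D | C | C
false | C | C
false | D | C
false | ( B ) | C
false | ( C ) | C
false | ( D ) | C
false | ( false ) | C
false | ( false ) | D
false | ( false ) | ( B )
false | ( false ) | ( C )
false | ( false ) | ( D )
false | ( false ) | ( false )

[B [B [B [C [D false]]] | [C [D ( [B [C [D false]]] )]]] | [C [D ( [B [C [D false]]] )]]]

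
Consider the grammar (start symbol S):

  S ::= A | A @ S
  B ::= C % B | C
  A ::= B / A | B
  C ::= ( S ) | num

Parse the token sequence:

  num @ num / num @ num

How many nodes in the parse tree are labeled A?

4

[S [A [B [C num]]] @ [S [A [B [C num]] / [A [B [C num]]]] @ [S [A [B [C num]]]]]]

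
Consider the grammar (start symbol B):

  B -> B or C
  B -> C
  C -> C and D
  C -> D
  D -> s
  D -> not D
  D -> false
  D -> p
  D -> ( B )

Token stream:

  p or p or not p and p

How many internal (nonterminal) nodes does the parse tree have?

[B [B [B [C [D p]]] or [C [D p]]] or [C [C [D not [D p]]] and [D p]]]

12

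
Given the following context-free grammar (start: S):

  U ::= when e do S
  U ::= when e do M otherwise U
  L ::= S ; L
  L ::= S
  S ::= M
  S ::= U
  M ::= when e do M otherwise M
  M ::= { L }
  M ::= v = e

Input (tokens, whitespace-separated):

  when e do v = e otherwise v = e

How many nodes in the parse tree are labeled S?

1

[S [M when e do [M v = e] otherwise [M v = e]]]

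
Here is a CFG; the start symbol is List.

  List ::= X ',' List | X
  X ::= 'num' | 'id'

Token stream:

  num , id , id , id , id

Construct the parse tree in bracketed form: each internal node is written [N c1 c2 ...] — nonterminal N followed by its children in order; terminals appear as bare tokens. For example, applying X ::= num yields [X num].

[List [X num] , [List [X id] , [List [X id] , [List [X id] , [List [X id]]]]]]

List
X , List
num , List
num , X , List
num , id , List
num , id , X , List
num , id , id , List
num , id , id , X , List
num , id , id , id , List
num , id , id , id , X
num , id , id , id , id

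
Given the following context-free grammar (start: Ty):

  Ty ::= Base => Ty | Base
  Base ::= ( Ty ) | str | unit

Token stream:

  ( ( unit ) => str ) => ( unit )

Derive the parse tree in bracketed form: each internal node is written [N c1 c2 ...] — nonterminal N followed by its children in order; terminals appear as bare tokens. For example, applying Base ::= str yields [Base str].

Ty
Base => Ty
( Ty ) => Ty
( Base => Ty ) => Ty
( ( Ty ) => Ty ) => Ty
( ( Base ) => Ty ) => Ty
( ( unit ) => Ty ) => Ty
( ( unit ) => Base ) => Ty
( ( unit ) => str ) => Ty
( ( unit ) => str ) => Base
( ( unit ) => str ) => ( Ty )
( ( unit ) => str ) => ( Base )
( ( unit ) => str ) => ( unit )

[Ty [Base ( [Ty [Base ( [Ty [Base unit]] )] => [Ty [Base str]]] )] => [Ty [Base ( [Ty [Base unit]] )]]]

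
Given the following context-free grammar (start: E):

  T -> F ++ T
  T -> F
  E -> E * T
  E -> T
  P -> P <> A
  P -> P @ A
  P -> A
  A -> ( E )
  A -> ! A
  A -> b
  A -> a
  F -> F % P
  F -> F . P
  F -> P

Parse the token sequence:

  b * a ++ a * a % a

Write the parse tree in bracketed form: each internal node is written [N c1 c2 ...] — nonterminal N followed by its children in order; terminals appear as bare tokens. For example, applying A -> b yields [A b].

E
E * T
E * T * T
T * T * T
F * T * T
P * T * T
A * T * T
b * T * T
b * F ++ T * T
b * P ++ T * T
b * A ++ T * T
b * a ++ T * T
b * a ++ F * T
b * a ++ P * T
b * a ++ A * T
b * a ++ a * T
b * a ++ a * F
b * a ++ a * F % P
b * a ++ a * P % P
b * a ++ a * A % P
b * a ++ a * a % P
b * a ++ a * a % A
b * a ++ a * a % a

[E [E [E [T [F [P [A b]]]]] * [T [F [P [A a]]] ++ [T [F [P [A a]]]]]] * [T [F [F [P [A a]]] % [P [A a]]]]]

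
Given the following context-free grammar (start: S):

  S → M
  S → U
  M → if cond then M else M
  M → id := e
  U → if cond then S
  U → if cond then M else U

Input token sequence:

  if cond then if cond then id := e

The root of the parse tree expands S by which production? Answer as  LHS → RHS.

[S [U if cond then [S [U if cond then [S [M id := e]]]]]]

S → U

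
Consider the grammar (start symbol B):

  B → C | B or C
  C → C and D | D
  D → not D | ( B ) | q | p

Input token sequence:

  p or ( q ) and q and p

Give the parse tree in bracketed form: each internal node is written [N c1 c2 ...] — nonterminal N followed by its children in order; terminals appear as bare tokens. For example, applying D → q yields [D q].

B
B or C
C or C
D or C
p or C
p or C and D
p or C and D and D
p or D and D and D
p or ( B ) and D and D
p or ( C ) and D and D
p or ( D ) and D and D
p or ( q ) and D and D
p or ( q ) and q and D
p or ( q ) and q and p

[B [B [C [D p]]] or [C [C [C [D ( [B [C [D q]]] )]] and [D q]] and [D p]]]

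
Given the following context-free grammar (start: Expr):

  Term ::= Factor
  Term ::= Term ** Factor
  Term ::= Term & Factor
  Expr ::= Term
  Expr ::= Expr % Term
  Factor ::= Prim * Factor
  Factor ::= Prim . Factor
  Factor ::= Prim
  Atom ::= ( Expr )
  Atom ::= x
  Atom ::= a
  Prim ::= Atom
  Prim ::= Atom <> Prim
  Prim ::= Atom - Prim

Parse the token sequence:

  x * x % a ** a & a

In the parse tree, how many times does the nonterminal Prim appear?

5

[Expr [Expr [Term [Factor [Prim [Atom x]] * [Factor [Prim [Atom x]]]]]] % [Term [Term [Term [Factor [Prim [Atom a]]]] ** [Factor [Prim [Atom a]]]] & [Factor [Prim [Atom a]]]]]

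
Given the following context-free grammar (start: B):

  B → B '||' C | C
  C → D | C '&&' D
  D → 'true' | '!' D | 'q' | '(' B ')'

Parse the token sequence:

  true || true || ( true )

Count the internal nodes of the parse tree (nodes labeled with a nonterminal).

[B [B [B [C [D true]]] || [C [D true]]] || [C [D ( [B [C [D true]]] )]]]

12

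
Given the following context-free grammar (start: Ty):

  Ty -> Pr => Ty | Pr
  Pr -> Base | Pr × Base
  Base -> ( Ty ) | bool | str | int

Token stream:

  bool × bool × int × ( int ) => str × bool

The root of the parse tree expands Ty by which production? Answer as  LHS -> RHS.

Ty -> Pr => Ty

[Ty [Pr [Pr [Pr [Pr [Base bool]] × [Base bool]] × [Base int]] × [Base ( [Ty [Pr [Base int]]] )]] => [Ty [Pr [Pr [Base str]] × [Base bool]]]]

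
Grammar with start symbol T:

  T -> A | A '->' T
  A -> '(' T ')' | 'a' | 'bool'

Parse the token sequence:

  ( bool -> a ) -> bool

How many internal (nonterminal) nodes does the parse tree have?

8

[T [A ( [T [A bool] -> [T [A a]]] )] -> [T [A bool]]]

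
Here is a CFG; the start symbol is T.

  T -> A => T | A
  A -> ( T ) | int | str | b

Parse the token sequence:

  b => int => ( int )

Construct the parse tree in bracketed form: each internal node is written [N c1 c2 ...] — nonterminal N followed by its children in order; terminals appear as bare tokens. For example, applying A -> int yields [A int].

T
A => T
b => T
b => A => T
b => int => T
b => int => A
b => int => ( T )
b => int => ( A )
b => int => ( int )

[T [A b] => [T [A int] => [T [A ( [T [A int]] )]]]]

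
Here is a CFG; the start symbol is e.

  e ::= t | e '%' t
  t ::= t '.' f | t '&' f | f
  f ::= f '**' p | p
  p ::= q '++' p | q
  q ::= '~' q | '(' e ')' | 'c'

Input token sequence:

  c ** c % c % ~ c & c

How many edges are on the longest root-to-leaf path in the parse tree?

[e [e [e [t [f [f [p [q c]]] ** [p [q c]]]]] % [t [f [p [q c]]]]] % [t [t [f [p [q ~ [q c]]]]] & [f [p [q c]]]]]

8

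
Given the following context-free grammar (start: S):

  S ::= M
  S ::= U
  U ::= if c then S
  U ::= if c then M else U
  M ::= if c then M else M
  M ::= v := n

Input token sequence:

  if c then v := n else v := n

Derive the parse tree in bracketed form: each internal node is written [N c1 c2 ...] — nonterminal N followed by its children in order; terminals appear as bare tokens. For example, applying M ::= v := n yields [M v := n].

[S [M if c then [M v := n] else [M v := n]]]

S
M
if c then M else M
if c then v := n else M
if c then v := n else v := n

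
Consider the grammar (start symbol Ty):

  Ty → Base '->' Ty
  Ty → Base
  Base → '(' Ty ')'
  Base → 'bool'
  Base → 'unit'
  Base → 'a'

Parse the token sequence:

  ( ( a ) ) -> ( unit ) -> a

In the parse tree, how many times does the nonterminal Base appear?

[Ty [Base ( [Ty [Base ( [Ty [Base a]] )]] )] -> [Ty [Base ( [Ty [Base unit]] )] -> [Ty [Base a]]]]

6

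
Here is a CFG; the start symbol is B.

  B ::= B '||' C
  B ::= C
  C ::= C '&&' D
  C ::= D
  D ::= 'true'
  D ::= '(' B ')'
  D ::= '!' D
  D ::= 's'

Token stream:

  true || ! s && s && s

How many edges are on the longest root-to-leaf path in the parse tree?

[B [B [C [D true]]] || [C [C [C [D ! [D s]]] && [D s]] && [D s]]]

6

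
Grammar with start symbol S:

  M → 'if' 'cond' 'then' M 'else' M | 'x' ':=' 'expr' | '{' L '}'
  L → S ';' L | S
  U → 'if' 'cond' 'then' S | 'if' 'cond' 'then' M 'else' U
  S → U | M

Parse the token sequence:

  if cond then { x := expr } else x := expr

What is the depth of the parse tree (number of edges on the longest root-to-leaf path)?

6

[S [M if cond then [M { [L [S [M x := expr]]] }] else [M x := expr]]]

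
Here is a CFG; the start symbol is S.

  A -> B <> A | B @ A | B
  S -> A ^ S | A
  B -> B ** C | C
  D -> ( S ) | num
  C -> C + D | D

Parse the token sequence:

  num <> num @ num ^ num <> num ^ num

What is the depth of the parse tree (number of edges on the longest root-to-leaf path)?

7

[S [A [B [C [D num]]] <> [A [B [C [D num]]] @ [A [B [C [D num]]]]]] ^ [S [A [B [C [D num]]] <> [A [B [C [D num]]]]] ^ [S [A [B [C [D num]]]]]]]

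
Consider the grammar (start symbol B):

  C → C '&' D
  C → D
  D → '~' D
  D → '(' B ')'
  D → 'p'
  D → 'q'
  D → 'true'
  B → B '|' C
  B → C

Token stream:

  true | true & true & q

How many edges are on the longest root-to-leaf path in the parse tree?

5

[B [B [C [D true]]] | [C [C [C [D true]] & [D true]] & [D q]]]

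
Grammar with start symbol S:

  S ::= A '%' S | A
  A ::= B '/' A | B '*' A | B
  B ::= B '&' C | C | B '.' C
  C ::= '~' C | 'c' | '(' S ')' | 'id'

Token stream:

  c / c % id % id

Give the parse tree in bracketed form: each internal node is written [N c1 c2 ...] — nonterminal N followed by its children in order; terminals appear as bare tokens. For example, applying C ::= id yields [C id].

[S [A [B [C c]] / [A [B [C c]]]] % [S [A [B [C id]]] % [S [A [B [C id]]]]]]

S
A % S
B / A % S
C / A % S
c / A % S
c / B % S
c / C % S
c / c % S
c / c % A % S
c / c % B % S
c / c % C % S
c / c % id % S
c / c % id % A
c / c % id % B
c / c % id % C
c / c % id % id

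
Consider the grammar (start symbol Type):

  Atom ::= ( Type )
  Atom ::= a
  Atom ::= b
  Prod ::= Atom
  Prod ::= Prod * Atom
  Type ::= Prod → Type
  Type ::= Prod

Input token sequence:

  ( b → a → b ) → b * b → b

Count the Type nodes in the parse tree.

6

[Type [Prod [Atom ( [Type [Prod [Atom b]] → [Type [Prod [Atom a]] → [Type [Prod [Atom b]]]]] )]] → [Type [Prod [Prod [Atom b]] * [Atom b]] → [Type [Prod [Atom b]]]]]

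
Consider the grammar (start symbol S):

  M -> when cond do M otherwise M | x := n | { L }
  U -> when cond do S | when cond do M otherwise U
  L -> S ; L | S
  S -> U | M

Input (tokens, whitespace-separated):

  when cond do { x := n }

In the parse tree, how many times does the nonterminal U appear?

1

[S [U when cond do [S [M { [L [S [M x := n]]] }]]]]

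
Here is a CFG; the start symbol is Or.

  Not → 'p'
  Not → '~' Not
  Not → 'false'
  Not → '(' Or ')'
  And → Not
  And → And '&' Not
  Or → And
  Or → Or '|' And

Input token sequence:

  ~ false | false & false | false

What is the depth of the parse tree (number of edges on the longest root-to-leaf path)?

[Or [Or [Or [And [Not ~ [Not false]]]] | [And [And [Not false]] & [Not false]]] | [And [Not false]]]

6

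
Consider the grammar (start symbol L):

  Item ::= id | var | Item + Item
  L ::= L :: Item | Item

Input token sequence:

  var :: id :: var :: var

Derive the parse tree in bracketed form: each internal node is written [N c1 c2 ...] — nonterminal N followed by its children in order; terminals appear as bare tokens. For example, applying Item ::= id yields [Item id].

L
L :: Item
L :: Item :: Item
L :: Item :: Item :: Item
Item :: Item :: Item :: Item
var :: Item :: Item :: Item
var :: id :: Item :: Item
var :: id :: var :: Item
var :: id :: var :: var

[L [L [L [L [Item var]] :: [Item id]] :: [Item var]] :: [Item var]]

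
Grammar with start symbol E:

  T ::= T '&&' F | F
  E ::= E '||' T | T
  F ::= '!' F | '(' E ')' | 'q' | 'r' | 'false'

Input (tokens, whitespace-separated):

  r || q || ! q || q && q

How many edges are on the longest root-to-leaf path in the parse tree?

6

[E [E [E [E [T [F r]]] || [T [F q]]] || [T [F ! [F q]]]] || [T [T [F q]] && [F q]]]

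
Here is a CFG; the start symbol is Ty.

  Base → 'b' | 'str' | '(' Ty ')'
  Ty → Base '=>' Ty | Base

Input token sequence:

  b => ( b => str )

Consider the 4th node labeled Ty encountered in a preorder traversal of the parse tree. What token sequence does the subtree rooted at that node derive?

str

[Ty [Base b] => [Ty [Base ( [Ty [Base b] => [Ty [Base str]]] )]]]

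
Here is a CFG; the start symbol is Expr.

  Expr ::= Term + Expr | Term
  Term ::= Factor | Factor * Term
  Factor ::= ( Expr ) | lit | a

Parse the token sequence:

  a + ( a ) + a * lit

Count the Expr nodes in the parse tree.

4

[Expr [Term [Factor a]] + [Expr [Term [Factor ( [Expr [Term [Factor a]]] )]] + [Expr [Term [Factor a] * [Term [Factor lit]]]]]]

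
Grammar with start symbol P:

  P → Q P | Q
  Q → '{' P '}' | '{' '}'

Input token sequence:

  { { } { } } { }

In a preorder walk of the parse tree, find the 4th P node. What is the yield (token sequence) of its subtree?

{ }

[P [Q { [P [Q { }] [P [Q { }]]] }] [P [Q { }]]]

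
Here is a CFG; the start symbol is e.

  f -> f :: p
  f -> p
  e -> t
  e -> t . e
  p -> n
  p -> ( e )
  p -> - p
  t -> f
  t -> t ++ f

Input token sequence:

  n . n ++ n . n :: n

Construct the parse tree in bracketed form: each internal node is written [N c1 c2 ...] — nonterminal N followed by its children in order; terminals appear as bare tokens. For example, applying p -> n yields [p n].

[e [t [f [p n]]] . [e [t [t [f [p n]]] ++ [f [p n]]] . [e [t [f [f [p n]] :: [p n]]]]]]

e
t . e
f . e
p . e
n . e
n . t . e
n . t ++ f . e
n . f ++ f . e
n . p ++ f . e
n . n ++ f . e
n . n ++ p . e
n . n ++ n . e
n . n ++ n . t
n . n ++ n . f
n . n ++ n . f :: p
n . n ++ n . p :: p
n . n ++ n . n :: p
n . n ++ n . n :: n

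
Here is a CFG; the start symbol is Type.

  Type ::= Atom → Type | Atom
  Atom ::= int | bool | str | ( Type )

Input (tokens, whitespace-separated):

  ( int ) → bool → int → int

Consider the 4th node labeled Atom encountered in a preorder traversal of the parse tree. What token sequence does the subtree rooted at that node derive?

int

[Type [Atom ( [Type [Atom int]] )] → [Type [Atom bool] → [Type [Atom int] → [Type [Atom int]]]]]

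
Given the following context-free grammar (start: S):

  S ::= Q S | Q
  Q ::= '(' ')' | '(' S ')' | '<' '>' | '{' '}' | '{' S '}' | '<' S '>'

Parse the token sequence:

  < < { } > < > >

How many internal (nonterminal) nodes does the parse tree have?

8

[S [Q < [S [Q < [S [Q { }]] >] [S [Q < >]]] >]]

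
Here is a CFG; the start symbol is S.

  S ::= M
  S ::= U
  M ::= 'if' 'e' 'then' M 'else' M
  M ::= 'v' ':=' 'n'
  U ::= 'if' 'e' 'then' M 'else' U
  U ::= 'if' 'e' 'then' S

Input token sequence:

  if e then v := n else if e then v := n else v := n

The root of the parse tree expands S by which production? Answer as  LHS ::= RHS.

[S [M if e then [M v := n] else [M if e then [M v := n] else [M v := n]]]]

S ::= M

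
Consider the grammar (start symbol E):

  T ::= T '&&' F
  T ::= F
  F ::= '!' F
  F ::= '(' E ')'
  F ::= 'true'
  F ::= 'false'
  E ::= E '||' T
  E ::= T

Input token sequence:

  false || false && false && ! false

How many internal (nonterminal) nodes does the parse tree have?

11

[E [E [T [F false]]] || [T [T [T [F false]] && [F false]] && [F ! [F false]]]]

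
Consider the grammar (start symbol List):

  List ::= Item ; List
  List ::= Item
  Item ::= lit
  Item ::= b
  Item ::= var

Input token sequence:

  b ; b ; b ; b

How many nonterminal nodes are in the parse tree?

[List [Item b] ; [List [Item b] ; [List [Item b] ; [List [Item b]]]]]

8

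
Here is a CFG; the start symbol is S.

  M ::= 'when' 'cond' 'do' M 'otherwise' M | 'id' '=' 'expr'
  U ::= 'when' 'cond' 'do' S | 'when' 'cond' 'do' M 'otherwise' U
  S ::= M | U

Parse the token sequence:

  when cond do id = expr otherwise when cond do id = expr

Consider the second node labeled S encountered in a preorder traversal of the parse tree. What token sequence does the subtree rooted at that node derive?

[S [U when cond do [M id = expr] otherwise [U when cond do [S [M id = expr]]]]]

id = expr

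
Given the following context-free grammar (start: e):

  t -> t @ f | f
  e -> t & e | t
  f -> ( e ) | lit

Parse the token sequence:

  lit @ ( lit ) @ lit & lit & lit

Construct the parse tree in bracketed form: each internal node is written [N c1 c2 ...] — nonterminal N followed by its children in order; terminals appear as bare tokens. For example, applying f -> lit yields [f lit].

e
t & e
t @ f & e
t @ f @ f & e
f @ f @ f & e
lit @ f @ f & e
lit @ ( e ) @ f & e
lit @ ( t ) @ f & e
lit @ ( f ) @ f & e
lit @ ( lit ) @ f & e
lit @ ( lit ) @ lit & e
lit @ ( lit ) @ lit & t & e
lit @ ( lit ) @ lit & f & e
lit @ ( lit ) @ lit & lit & e
lit @ ( lit ) @ lit & lit & t
lit @ ( lit ) @ lit & lit & f
lit @ ( lit ) @ lit & lit & lit

[e [t [t [t [f lit]] @ [f ( [e [t [f lit]]] )]] @ [f lit]] & [e [t [f lit]] & [e [t [f lit]]]]]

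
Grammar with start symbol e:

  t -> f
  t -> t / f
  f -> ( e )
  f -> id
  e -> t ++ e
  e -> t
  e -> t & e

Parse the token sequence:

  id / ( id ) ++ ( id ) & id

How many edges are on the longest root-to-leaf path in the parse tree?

7

[e [t [t [f id]] / [f ( [e [t [f id]]] )]] ++ [e [t [f ( [e [t [f id]]] )]] & [e [t [f id]]]]]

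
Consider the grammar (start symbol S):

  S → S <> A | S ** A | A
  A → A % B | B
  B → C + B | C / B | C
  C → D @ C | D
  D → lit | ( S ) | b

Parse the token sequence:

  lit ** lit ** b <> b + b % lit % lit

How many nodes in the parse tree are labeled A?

6

[S [S [S [S [A [B [C [D lit]]]]] ** [A [B [C [D lit]]]]] ** [A [B [C [D b]]]]] <> [A [A [A [B [C [D b]] + [B [C [D b]]]]] % [B [C [D lit]]]] % [B [C [D lit]]]]]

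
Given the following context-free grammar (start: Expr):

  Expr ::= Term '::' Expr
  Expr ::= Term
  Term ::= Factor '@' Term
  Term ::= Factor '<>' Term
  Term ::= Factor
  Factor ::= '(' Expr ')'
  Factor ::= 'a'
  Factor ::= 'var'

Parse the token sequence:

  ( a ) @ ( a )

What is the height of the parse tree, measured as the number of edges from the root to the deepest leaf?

7

[Expr [Term [Factor ( [Expr [Term [Factor a]]] )] @ [Term [Factor ( [Expr [Term [Factor a]]] )]]]]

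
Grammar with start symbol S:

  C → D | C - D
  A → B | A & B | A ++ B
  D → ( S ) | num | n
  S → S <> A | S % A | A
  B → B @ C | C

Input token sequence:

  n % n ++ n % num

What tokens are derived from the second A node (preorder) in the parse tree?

n ++ n

[S [S [S [A [B [C [D n]]]]] % [A [A [B [C [D n]]]] ++ [B [C [D n]]]]] % [A [B [C [D num]]]]]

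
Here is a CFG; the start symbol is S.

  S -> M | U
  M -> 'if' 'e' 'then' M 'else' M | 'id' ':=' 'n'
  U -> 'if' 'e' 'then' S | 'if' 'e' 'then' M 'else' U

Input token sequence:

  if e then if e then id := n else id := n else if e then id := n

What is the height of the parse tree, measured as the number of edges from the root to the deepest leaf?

[S [U if e then [M if e then [M id := n] else [M id := n]] else [U if e then [S [M id := n]]]]]

5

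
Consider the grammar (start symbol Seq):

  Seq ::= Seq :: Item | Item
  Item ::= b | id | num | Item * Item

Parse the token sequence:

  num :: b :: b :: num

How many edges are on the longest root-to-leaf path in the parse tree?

[Seq [Seq [Seq [Seq [Item num]] :: [Item b]] :: [Item b]] :: [Item num]]

5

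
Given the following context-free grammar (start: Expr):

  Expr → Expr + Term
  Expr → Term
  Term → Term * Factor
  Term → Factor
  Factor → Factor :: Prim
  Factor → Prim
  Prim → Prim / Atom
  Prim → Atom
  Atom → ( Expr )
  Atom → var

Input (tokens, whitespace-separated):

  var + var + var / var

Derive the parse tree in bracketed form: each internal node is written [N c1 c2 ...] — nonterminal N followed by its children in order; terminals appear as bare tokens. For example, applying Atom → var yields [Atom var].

[Expr [Expr [Expr [Term [Factor [Prim [Atom var]]]]] + [Term [Factor [Prim [Atom var]]]]] + [Term [Factor [Prim [Prim [Atom var]] / [Atom var]]]]]

Expr
Expr + Term
Expr + Term + Term
Term + Term + Term
Factor + Term + Term
Prim + Term + Term
Atom + Term + Term
var + Term + Term
var + Factor + Term
var + Prim + Term
var + Atom + Term
var + var + Term
var + var + Factor
var + var + Prim
var + var + Prim / Atom
var + var + Atom / Atom
var + var + var / Atom
var + var + var / var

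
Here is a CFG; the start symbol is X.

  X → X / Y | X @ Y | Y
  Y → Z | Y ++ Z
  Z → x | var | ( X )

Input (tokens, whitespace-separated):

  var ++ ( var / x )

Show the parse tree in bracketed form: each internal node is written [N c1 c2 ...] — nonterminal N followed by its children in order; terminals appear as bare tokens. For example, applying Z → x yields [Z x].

[X [Y [Y [Z var]] ++ [Z ( [X [X [Y [Z var]]] / [Y [Z x]]] )]]]

X
Y
Y ++ Z
Z ++ Z
var ++ Z
var ++ ( X )
var ++ ( X / Y )
var ++ ( Y / Y )
var ++ ( Z / Y )
var ++ ( var / Y )
var ++ ( var / Z )
var ++ ( var / x )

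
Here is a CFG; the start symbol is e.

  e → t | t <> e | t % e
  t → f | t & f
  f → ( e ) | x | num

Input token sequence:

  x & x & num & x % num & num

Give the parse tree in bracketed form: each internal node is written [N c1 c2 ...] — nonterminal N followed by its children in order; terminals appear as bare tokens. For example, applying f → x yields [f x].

[e [t [t [t [t [f x]] & [f x]] & [f num]] & [f x]] % [e [t [t [f num]] & [f num]]]]

e
t % e
t & f % e
t & f & f % e
t & f & f & f % e
f & f & f & f % e
x & f & f & f % e
x & x & f & f % e
x & x & num & f % e
x & x & num & x % e
x & x & num & x % t
x & x & num & x % t & f
x & x & num & x % f & f
x & x & num & x % num & f
x & x & num & x % num & num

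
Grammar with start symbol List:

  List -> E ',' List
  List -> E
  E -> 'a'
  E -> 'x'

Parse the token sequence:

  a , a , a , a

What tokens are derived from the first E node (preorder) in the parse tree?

[List [E a] , [List [E a] , [List [E a] , [List [E a]]]]]

a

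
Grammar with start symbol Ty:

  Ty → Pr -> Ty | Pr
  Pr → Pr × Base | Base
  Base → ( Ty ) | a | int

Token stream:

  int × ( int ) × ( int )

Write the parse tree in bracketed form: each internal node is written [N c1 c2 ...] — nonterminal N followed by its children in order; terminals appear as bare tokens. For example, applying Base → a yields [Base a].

[Ty [Pr [Pr [Pr [Base int]] × [Base ( [Ty [Pr [Base int]]] )]] × [Base ( [Ty [Pr [Base int]]] )]]]

Ty
Pr
Pr × Base
Pr × Base × Base
Base × Base × Base
int × Base × Base
int × ( Ty ) × Base
int × ( Pr ) × Base
int × ( Base ) × Base
int × ( int ) × Base
int × ( int ) × ( Ty )
int × ( int ) × ( Pr )
int × ( int ) × ( Base )
int × ( int ) × ( int )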